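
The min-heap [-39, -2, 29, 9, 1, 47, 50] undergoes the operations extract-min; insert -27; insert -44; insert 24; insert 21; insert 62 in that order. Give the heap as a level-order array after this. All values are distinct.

[-44, -27, -2, 1, 21, 47, 29, 9, 24, 50, 62]

extract-min → returns -39:
  remove root -39; move last element 50 to root → [50, -2, 29, 9, 1, 47]
  50 vs smaller child -2 at index 1, swap → [-2, 50, 29, 9, 1, 47]
  50 vs smaller child 1 at index 4, swap → [-2, 1, 29, 9, 50, 47]
insert -27:
  append -27 at index 6 → [-2, 1, 29, 9, 50, 47, -27]
  -27 < parent 29 at index 2, swap → [-2, 1, -27, 9, 50, 47, 29]
  -27 < parent -2 at index 0, swap → [-27, 1, -2, 9, 50, 47, 29]
insert -44:
  append -44 at index 7 → [-27, 1, -2, 9, 50, 47, 29, -44]
  -44 < parent 9 at index 3, swap → [-27, 1, -2, -44, 50, 47, 29, 9]
  -44 < parent 1 at index 1, swap → [-27, -44, -2, 1, 50, 47, 29, 9]
  -44 < parent -27 at index 0, swap → [-44, -27, -2, 1, 50, 47, 29, 9]
insert 24:
  append 24 at index 8 → [-44, -27, -2, 1, 50, 47, 29, 9, 24] (no swap needed)
insert 21:
  append 21 at index 9 → [-44, -27, -2, 1, 50, 47, 29, 9, 24, 21]
  21 < parent 50 at index 4, swap → [-44, -27, -2, 1, 21, 47, 29, 9, 24, 50]
insert 62:
  append 62 at index 10 → [-44, -27, -2, 1, 21, 47, 29, 9, 24, 50, 62] (no swap needed)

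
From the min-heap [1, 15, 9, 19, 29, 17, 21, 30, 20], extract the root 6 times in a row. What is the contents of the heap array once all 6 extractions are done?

[21, 30, 29]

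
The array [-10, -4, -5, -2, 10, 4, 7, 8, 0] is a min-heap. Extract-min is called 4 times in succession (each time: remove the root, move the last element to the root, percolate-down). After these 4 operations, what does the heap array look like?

[0, 7, 4, 8, 10]

extract-min #1 returns -10:
  remove root -10; move last element 0 to root → [0, -4, -5, -2, 10, 4, 7, 8]
  0 vs smaller child -5 at index 2, swap → [-5, -4, 0, -2, 10, 4, 7, 8]
extract-min #2 returns -5:
  remove root -5; move last element 8 to root → [8, -4, 0, -2, 10, 4, 7]
  8 vs smaller child -4 at index 1, swap → [-4, 8, 0, -2, 10, 4, 7]
  8 vs smaller child -2 at index 3, swap → [-4, -2, 0, 8, 10, 4, 7]
extract-min #3 returns -4:
  remove root -4; move last element 7 to root → [7, -2, 0, 8, 10, 4]
  7 vs smaller child -2 at index 1, swap → [-2, 7, 0, 8, 10, 4]
extract-min #4 returns -2:
  remove root -2; move last element 4 to root → [4, 7, 0, 8, 10]
  4 vs smaller child 0 at index 2, swap → [0, 7, 4, 8, 10]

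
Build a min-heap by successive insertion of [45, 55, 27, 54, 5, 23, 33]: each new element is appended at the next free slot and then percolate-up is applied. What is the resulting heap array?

Insert 45:
  append 45 at index 0 → [45] (no swap needed)
Insert 55:
  append 55 at index 1 → [45, 55] (no swap needed)
Insert 27:
  append 27 at index 2 → [45, 55, 27]
  27 < parent 45 at index 0, swap → [27, 55, 45]
Insert 54:
  append 54 at index 3 → [27, 55, 45, 54]
  54 < parent 55 at index 1, swap → [27, 54, 45, 55]
Insert 5:
  append 5 at index 4 → [27, 54, 45, 55, 5]
  5 < parent 54 at index 1, swap → [27, 5, 45, 55, 54]
  5 < parent 27 at index 0, swap → [5, 27, 45, 55, 54]
Insert 23:
  append 23 at index 5 → [5, 27, 45, 55, 54, 23]
  23 < parent 45 at index 2, swap → [5, 27, 23, 55, 54, 45]
Insert 33:
  append 33 at index 6 → [5, 27, 23, 55, 54, 45, 33] (no swap needed)

[5, 27, 23, 55, 54, 45, 33]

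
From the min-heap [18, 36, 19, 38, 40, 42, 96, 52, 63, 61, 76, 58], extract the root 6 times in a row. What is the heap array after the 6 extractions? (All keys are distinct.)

[52, 61, 58, 63, 96, 76]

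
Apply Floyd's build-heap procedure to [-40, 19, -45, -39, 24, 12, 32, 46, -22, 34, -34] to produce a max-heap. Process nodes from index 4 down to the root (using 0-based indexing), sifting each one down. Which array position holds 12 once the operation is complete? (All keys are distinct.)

sift down from index 4:
  24 vs larger child 34 at index 9, swap → [-40, 19, -45, -39, 34, 12, 32, 46, -22, 24, -34]
sift down from index 3:
  -39 vs larger child 46 at index 7, swap → [-40, 19, -45, 46, 34, 12, 32, -39, -22, 24, -34]
sift down from index 2:
  -45 vs larger child 32 at index 6, swap → [-40, 19, 32, 46, 34, 12, -45, -39, -22, 24, -34]
sift down from index 1:
  19 vs larger child 46 at index 3, swap → [-40, 46, 32, 19, 34, 12, -45, -39, -22, 24, -34]
sift down from index 0:
  -40 vs larger child 46 at index 1, swap → [46, -40, 32, 19, 34, 12, -45, -39, -22, 24, -34]
  -40 vs larger child 34 at index 4, swap → [46, 34, 32, 19, -40, 12, -45, -39, -22, 24, -34]
  -40 vs larger child 24 at index 9, swap → [46, 34, 32, 19, 24, 12, -45, -39, -22, -40, -34]
resulting array: [46, 34, 32, 19, 24, 12, -45, -39, -22, -40, -34]

5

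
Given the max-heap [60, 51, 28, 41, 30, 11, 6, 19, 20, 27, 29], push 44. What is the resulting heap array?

[60, 51, 44, 41, 30, 28, 6, 19, 20, 27, 29, 11]

append 44 at index 11 → [60, 51, 28, 41, 30, 11, 6, 19, 20, 27, 29, 44]
44 > parent 11 at index 5, swap → [60, 51, 28, 41, 30, 44, 6, 19, 20, 27, 29, 11]
44 > parent 28 at index 2, swap → [60, 51, 44, 41, 30, 28, 6, 19, 20, 27, 29, 11]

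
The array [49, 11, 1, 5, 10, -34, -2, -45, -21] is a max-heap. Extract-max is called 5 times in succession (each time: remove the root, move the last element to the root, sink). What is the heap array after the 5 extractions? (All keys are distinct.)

[-2, -21, -34, -45]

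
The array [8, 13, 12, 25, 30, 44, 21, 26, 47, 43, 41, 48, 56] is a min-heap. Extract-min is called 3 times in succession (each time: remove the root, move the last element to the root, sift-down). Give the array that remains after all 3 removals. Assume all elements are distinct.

extract-min #1 returns 8:
  remove root 8; move last element 56 to root → [56, 13, 12, 25, 30, 44, 21, 26, 47, 43, 41, 48]
  56 vs smaller child 12 at index 2, swap → [12, 13, 56, 25, 30, 44, 21, 26, 47, 43, 41, 48]
  56 vs smaller child 21 at index 6, swap → [12, 13, 21, 25, 30, 44, 56, 26, 47, 43, 41, 48]
extract-min #2 returns 12:
  remove root 12; move last element 48 to root → [48, 13, 21, 25, 30, 44, 56, 26, 47, 43, 41]
  48 vs smaller child 13 at index 1, swap → [13, 48, 21, 25, 30, 44, 56, 26, 47, 43, 41]
  48 vs smaller child 25 at index 3, swap → [13, 25, 21, 48, 30, 44, 56, 26, 47, 43, 41]
  48 vs smaller child 26 at index 7, swap → [13, 25, 21, 26, 30, 44, 56, 48, 47, 43, 41]
extract-min #3 returns 13:
  remove root 13; move last element 41 to root → [41, 25, 21, 26, 30, 44, 56, 48, 47, 43]
  41 vs smaller child 21 at index 2, swap → [21, 25, 41, 26, 30, 44, 56, 48, 47, 43]

[21, 25, 41, 26, 30, 44, 56, 48, 47, 43]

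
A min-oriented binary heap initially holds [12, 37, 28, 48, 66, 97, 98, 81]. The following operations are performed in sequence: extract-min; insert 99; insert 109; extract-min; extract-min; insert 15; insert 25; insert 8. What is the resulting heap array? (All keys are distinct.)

[8, 15, 81, 48, 25, 97, 98, 99, 66, 109]

extract-min → returns 12:
  remove root 12; move last element 81 to root → [81, 37, 28, 48, 66, 97, 98]
  81 vs smaller child 28 at index 2, swap → [28, 37, 81, 48, 66, 97, 98]
insert 99:
  append 99 at index 7 → [28, 37, 81, 48, 66, 97, 98, 99] (no swap needed)
insert 109:
  append 109 at index 8 → [28, 37, 81, 48, 66, 97, 98, 99, 109] (no swap needed)
extract-min → returns 28:
  remove root 28; move last element 109 to root → [109, 37, 81, 48, 66, 97, 98, 99]
  109 vs smaller child 37 at index 1, swap → [37, 109, 81, 48, 66, 97, 98, 99]
  109 vs smaller child 48 at index 3, swap → [37, 48, 81, 109, 66, 97, 98, 99]
  109 vs only child 99 at index 7, swap → [37, 48, 81, 99, 66, 97, 98, 109]
extract-min → returns 37:
  remove root 37; move last element 109 to root → [109, 48, 81, 99, 66, 97, 98]
  109 vs smaller child 48 at index 1, swap → [48, 109, 81, 99, 66, 97, 98]
  109 vs smaller child 66 at index 4, swap → [48, 66, 81, 99, 109, 97, 98]
insert 15:
  append 15 at index 7 → [48, 66, 81, 99, 109, 97, 98, 15]
  15 < parent 99 at index 3, swap → [48, 66, 81, 15, 109, 97, 98, 99]
  15 < parent 66 at index 1, swap → [48, 15, 81, 66, 109, 97, 98, 99]
  15 < parent 48 at index 0, swap → [15, 48, 81, 66, 109, 97, 98, 99]
insert 25:
  append 25 at index 8 → [15, 48, 81, 66, 109, 97, 98, 99, 25]
  25 < parent 66 at index 3, swap → [15, 48, 81, 25, 109, 97, 98, 99, 66]
  25 < parent 48 at index 1, swap → [15, 25, 81, 48, 109, 97, 98, 99, 66]
insert 8:
  append 8 at index 9 → [15, 25, 81, 48, 109, 97, 98, 99, 66, 8]
  8 < parent 109 at index 4, swap → [15, 25, 81, 48, 8, 97, 98, 99, 66, 109]
  8 < parent 25 at index 1, swap → [15, 8, 81, 48, 25, 97, 98, 99, 66, 109]
  8 < parent 15 at index 0, swap → [8, 15, 81, 48, 25, 97, 98, 99, 66, 109]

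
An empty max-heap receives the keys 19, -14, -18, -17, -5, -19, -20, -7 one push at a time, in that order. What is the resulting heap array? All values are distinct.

[19, -5, -18, -7, -14, -19, -20, -17]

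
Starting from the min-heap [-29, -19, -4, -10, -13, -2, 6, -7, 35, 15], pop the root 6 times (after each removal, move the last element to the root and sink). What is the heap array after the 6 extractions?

extract-min #1 returns -29:
  remove root -29; move last element 15 to root → [15, -19, -4, -10, -13, -2, 6, -7, 35]
  15 vs smaller child -19 at index 1, swap → [-19, 15, -4, -10, -13, -2, 6, -7, 35]
  15 vs smaller child -13 at index 4, swap → [-19, -13, -4, -10, 15, -2, 6, -7, 35]
extract-min #2 returns -19:
  remove root -19; move last element 35 to root → [35, -13, -4, -10, 15, -2, 6, -7]
  35 vs smaller child -13 at index 1, swap → [-13, 35, -4, -10, 15, -2, 6, -7]
  35 vs smaller child -10 at index 3, swap → [-13, -10, -4, 35, 15, -2, 6, -7]
  35 vs only child -7 at index 7, swap → [-13, -10, -4, -7, 15, -2, 6, 35]
extract-min #3 returns -13:
  remove root -13; move last element 35 to root → [35, -10, -4, -7, 15, -2, 6]
  35 vs smaller child -10 at index 1, swap → [-10, 35, -4, -7, 15, -2, 6]
  35 vs smaller child -7 at index 3, swap → [-10, -7, -4, 35, 15, -2, 6]
extract-min #4 returns -10:
  remove root -10; move last element 6 to root → [6, -7, -4, 35, 15, -2]
  6 vs smaller child -7 at index 1, swap → [-7, 6, -4, 35, 15, -2]
extract-min #5 returns -7:
  remove root -7; move last element -2 to root → [-2, 6, -4, 35, 15]
  -2 vs smaller child -4 at index 2, swap → [-4, 6, -2, 35, 15]
extract-min #6 returns -4:
  remove root -4; move last element 15 to root → [15, 6, -2, 35]
  15 vs smaller child -2 at index 2, swap → [-2, 6, 15, 35]

[-2, 6, 15, 35]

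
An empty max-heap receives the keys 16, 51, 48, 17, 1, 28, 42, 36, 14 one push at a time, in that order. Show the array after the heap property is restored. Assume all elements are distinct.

[51, 36, 48, 17, 1, 28, 42, 16, 14]

Insert 16:
  append 16 at index 0 → [16] (no swap needed)
Insert 51:
  append 51 at index 1 → [16, 51]
  51 > parent 16 at index 0, swap → [51, 16]
Insert 48:
  append 48 at index 2 → [51, 16, 48] (no swap needed)
Insert 17:
  append 17 at index 3 → [51, 16, 48, 17]
  17 > parent 16 at index 1, swap → [51, 17, 48, 16]
Insert 1:
  append 1 at index 4 → [51, 17, 48, 16, 1] (no swap needed)
Insert 28:
  append 28 at index 5 → [51, 17, 48, 16, 1, 28] (no swap needed)
Insert 42:
  append 42 at index 6 → [51, 17, 48, 16, 1, 28, 42] (no swap needed)
Insert 36:
  append 36 at index 7 → [51, 17, 48, 16, 1, 28, 42, 36]
  36 > parent 16 at index 3, swap → [51, 17, 48, 36, 1, 28, 42, 16]
  36 > parent 17 at index 1, swap → [51, 36, 48, 17, 1, 28, 42, 16]
Insert 14:
  append 14 at index 8 → [51, 36, 48, 17, 1, 28, 42, 16, 14] (no swap needed)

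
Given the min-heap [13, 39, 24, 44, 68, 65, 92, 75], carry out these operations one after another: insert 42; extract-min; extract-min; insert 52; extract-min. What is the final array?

insert 42:
  append 42 at index 8 → [13, 39, 24, 44, 68, 65, 92, 75, 42]
  42 < parent 44 at index 3, swap → [13, 39, 24, 42, 68, 65, 92, 75, 44]
extract-min → returns 13:
  remove root 13; move last element 44 to root → [44, 39, 24, 42, 68, 65, 92, 75]
  44 vs smaller child 24 at index 2, swap → [24, 39, 44, 42, 68, 65, 92, 75]
extract-min → returns 24:
  remove root 24; move last element 75 to root → [75, 39, 44, 42, 68, 65, 92]
  75 vs smaller child 39 at index 1, swap → [39, 75, 44, 42, 68, 65, 92]
  75 vs smaller child 42 at index 3, swap → [39, 42, 44, 75, 68, 65, 92]
insert 52:
  append 52 at index 7 → [39, 42, 44, 75, 68, 65, 92, 52]
  52 < parent 75 at index 3, swap → [39, 42, 44, 52, 68, 65, 92, 75]
extract-min → returns 39:
  remove root 39; move last element 75 to root → [75, 42, 44, 52, 68, 65, 92]
  75 vs smaller child 42 at index 1, swap → [42, 75, 44, 52, 68, 65, 92]
  75 vs smaller child 52 at index 3, swap → [42, 52, 44, 75, 68, 65, 92]

[42, 52, 44, 75, 68, 65, 92]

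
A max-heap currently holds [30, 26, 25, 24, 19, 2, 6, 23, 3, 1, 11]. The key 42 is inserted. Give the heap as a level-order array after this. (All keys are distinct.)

[42, 26, 30, 24, 19, 25, 6, 23, 3, 1, 11, 2]

append 42 at index 11 → [30, 26, 25, 24, 19, 2, 6, 23, 3, 1, 11, 42]
42 > parent 2 at index 5, swap → [30, 26, 25, 24, 19, 42, 6, 23, 3, 1, 11, 2]
42 > parent 25 at index 2, swap → [30, 26, 42, 24, 19, 25, 6, 23, 3, 1, 11, 2]
42 > parent 30 at index 0, swap → [42, 26, 30, 24, 19, 25, 6, 23, 3, 1, 11, 2]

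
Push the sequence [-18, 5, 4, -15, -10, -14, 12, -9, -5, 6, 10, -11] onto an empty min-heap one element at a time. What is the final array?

Insert -18:
  append -18 at index 0 → [-18] (no swap needed)
Insert 5:
  append 5 at index 1 → [-18, 5] (no swap needed)
Insert 4:
  append 4 at index 2 → [-18, 5, 4] (no swap needed)
Insert -15:
  append -15 at index 3 → [-18, 5, 4, -15]
  -15 < parent 5 at index 1, swap → [-18, -15, 4, 5]
Insert -10:
  append -10 at index 4 → [-18, -15, 4, 5, -10] (no swap needed)
Insert -14:
  append -14 at index 5 → [-18, -15, 4, 5, -10, -14]
  -14 < parent 4 at index 2, swap → [-18, -15, -14, 5, -10, 4]
Insert 12:
  append 12 at index 6 → [-18, -15, -14, 5, -10, 4, 12] (no swap needed)
Insert -9:
  append -9 at index 7 → [-18, -15, -14, 5, -10, 4, 12, -9]
  -9 < parent 5 at index 3, swap → [-18, -15, -14, -9, -10, 4, 12, 5]
Insert -5:
  append -5 at index 8 → [-18, -15, -14, -9, -10, 4, 12, 5, -5] (no swap needed)
Insert 6:
  append 6 at index 9 → [-18, -15, -14, -9, -10, 4, 12, 5, -5, 6] (no swap needed)
Insert 10:
  append 10 at index 10 → [-18, -15, -14, -9, -10, 4, 12, 5, -5, 6, 10] (no swap needed)
Insert -11:
  append -11 at index 11 → [-18, -15, -14, -9, -10, 4, 12, 5, -5, 6, 10, -11]
  -11 < parent 4 at index 5, swap → [-18, -15, -14, -9, -10, -11, 12, 5, -5, 6, 10, 4]

[-18, -15, -14, -9, -10, -11, 12, 5, -5, 6, 10, 4]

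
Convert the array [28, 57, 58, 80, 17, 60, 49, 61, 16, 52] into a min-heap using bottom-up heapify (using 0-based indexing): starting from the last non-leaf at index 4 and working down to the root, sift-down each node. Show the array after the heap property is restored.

[16, 17, 49, 57, 28, 60, 58, 61, 80, 52]

sift down from index 4: already satisfies heap property
sift down from index 3:
  80 vs smaller child 16 at index 8, swap → [28, 57, 58, 16, 17, 60, 49, 61, 80, 52]
sift down from index 2:
  58 vs smaller child 49 at index 6, swap → [28, 57, 49, 16, 17, 60, 58, 61, 80, 52]
sift down from index 1:
  57 vs smaller child 16 at index 3, swap → [28, 16, 49, 57, 17, 60, 58, 61, 80, 52]
sift down from index 0:
  28 vs smaller child 16 at index 1, swap → [16, 28, 49, 57, 17, 60, 58, 61, 80, 52]
  28 vs smaller child 17 at index 4, swap → [16, 17, 49, 57, 28, 60, 58, 61, 80, 52]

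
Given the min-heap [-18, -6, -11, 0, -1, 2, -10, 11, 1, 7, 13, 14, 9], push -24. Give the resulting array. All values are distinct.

[-24, -6, -18, 0, -1, 2, -11, 11, 1, 7, 13, 14, 9, -10]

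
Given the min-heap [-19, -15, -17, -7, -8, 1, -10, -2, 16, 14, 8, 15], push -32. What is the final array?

[-32, -15, -19, -7, -8, -17, -10, -2, 16, 14, 8, 15, 1]

append -32 at index 12 → [-19, -15, -17, -7, -8, 1, -10, -2, 16, 14, 8, 15, -32]
-32 < parent 1 at index 5, swap → [-19, -15, -17, -7, -8, -32, -10, -2, 16, 14, 8, 15, 1]
-32 < parent -17 at index 2, swap → [-19, -15, -32, -7, -8, -17, -10, -2, 16, 14, 8, 15, 1]
-32 < parent -19 at index 0, swap → [-32, -15, -19, -7, -8, -17, -10, -2, 16, 14, 8, 15, 1]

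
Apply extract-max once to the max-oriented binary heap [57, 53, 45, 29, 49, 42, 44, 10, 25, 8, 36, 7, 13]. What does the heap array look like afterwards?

[53, 49, 45, 29, 36, 42, 44, 10, 25, 8, 13, 7]

remove root 57; move last element 13 to root → [13, 53, 45, 29, 49, 42, 44, 10, 25, 8, 36, 7]
13 vs larger child 53 at index 1, swap → [53, 13, 45, 29, 49, 42, 44, 10, 25, 8, 36, 7]
13 vs larger child 49 at index 4, swap → [53, 49, 45, 29, 13, 42, 44, 10, 25, 8, 36, 7]
13 vs larger child 36 at index 10, swap → [53, 49, 45, 29, 36, 42, 44, 10, 25, 8, 13, 7]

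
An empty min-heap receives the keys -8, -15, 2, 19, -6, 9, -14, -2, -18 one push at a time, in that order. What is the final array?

[-18, -15, -14, -8, -6, 9, 2, 19, -2]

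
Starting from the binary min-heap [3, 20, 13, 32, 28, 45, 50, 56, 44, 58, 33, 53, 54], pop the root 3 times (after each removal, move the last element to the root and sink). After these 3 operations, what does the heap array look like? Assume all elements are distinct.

extract-min #1 returns 3:
  remove root 3; move last element 54 to root → [54, 20, 13, 32, 28, 45, 50, 56, 44, 58, 33, 53]
  54 vs smaller child 13 at index 2, swap → [13, 20, 54, 32, 28, 45, 50, 56, 44, 58, 33, 53]
  54 vs smaller child 45 at index 5, swap → [13, 20, 45, 32, 28, 54, 50, 56, 44, 58, 33, 53]
  54 vs only child 53 at index 11, swap → [13, 20, 45, 32, 28, 53, 50, 56, 44, 58, 33, 54]
extract-min #2 returns 13:
  remove root 13; move last element 54 to root → [54, 20, 45, 32, 28, 53, 50, 56, 44, 58, 33]
  54 vs smaller child 20 at index 1, swap → [20, 54, 45, 32, 28, 53, 50, 56, 44, 58, 33]
  54 vs smaller child 28 at index 4, swap → [20, 28, 45, 32, 54, 53, 50, 56, 44, 58, 33]
  54 vs smaller child 33 at index 10, swap → [20, 28, 45, 32, 33, 53, 50, 56, 44, 58, 54]
extract-min #3 returns 20:
  remove root 20; move last element 54 to root → [54, 28, 45, 32, 33, 53, 50, 56, 44, 58]
  54 vs smaller child 28 at index 1, swap → [28, 54, 45, 32, 33, 53, 50, 56, 44, 58]
  54 vs smaller child 32 at index 3, swap → [28, 32, 45, 54, 33, 53, 50, 56, 44, 58]
  54 vs smaller child 44 at index 8, swap → [28, 32, 45, 44, 33, 53, 50, 56, 54, 58]

[28, 32, 45, 44, 33, 53, 50, 56, 54, 58]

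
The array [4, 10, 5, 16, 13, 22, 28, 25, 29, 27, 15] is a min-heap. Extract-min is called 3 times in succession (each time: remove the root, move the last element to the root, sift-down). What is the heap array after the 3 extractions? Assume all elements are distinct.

[13, 16, 15, 25, 27, 22, 28, 29]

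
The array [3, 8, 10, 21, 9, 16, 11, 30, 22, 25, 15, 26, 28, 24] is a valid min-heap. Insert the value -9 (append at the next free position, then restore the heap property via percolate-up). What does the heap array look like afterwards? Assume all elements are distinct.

[-9, 8, 3, 21, 9, 16, 10, 30, 22, 25, 15, 26, 28, 24, 11]

append -9 at index 14 → [3, 8, 10, 21, 9, 16, 11, 30, 22, 25, 15, 26, 28, 24, -9]
-9 < parent 11 at index 6, swap → [3, 8, 10, 21, 9, 16, -9, 30, 22, 25, 15, 26, 28, 24, 11]
-9 < parent 10 at index 2, swap → [3, 8, -9, 21, 9, 16, 10, 30, 22, 25, 15, 26, 28, 24, 11]
-9 < parent 3 at index 0, swap → [-9, 8, 3, 21, 9, 16, 10, 30, 22, 25, 15, 26, 28, 24, 11]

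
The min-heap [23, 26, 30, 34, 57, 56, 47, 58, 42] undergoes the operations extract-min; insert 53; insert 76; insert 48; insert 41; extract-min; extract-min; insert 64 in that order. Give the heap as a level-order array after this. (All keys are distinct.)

[34, 42, 41, 53, 48, 56, 47, 58, 57, 76, 64]

extract-min → returns 23:
  remove root 23; move last element 42 to root → [42, 26, 30, 34, 57, 56, 47, 58]
  42 vs smaller child 26 at index 1, swap → [26, 42, 30, 34, 57, 56, 47, 58]
  42 vs smaller child 34 at index 3, swap → [26, 34, 30, 42, 57, 56, 47, 58]
insert 53:
  append 53 at index 8 → [26, 34, 30, 42, 57, 56, 47, 58, 53] (no swap needed)
insert 76:
  append 76 at index 9 → [26, 34, 30, 42, 57, 56, 47, 58, 53, 76] (no swap needed)
insert 48:
  append 48 at index 10 → [26, 34, 30, 42, 57, 56, 47, 58, 53, 76, 48]
  48 < parent 57 at index 4, swap → [26, 34, 30, 42, 48, 56, 47, 58, 53, 76, 57]
insert 41:
  append 41 at index 11 → [26, 34, 30, 42, 48, 56, 47, 58, 53, 76, 57, 41]
  41 < parent 56 at index 5, swap → [26, 34, 30, 42, 48, 41, 47, 58, 53, 76, 57, 56]
extract-min → returns 26:
  remove root 26; move last element 56 to root → [56, 34, 30, 42, 48, 41, 47, 58, 53, 76, 57]
  56 vs smaller child 30 at index 2, swap → [30, 34, 56, 42, 48, 41, 47, 58, 53, 76, 57]
  56 vs smaller child 41 at index 5, swap → [30, 34, 41, 42, 48, 56, 47, 58, 53, 76, 57]
extract-min → returns 30:
  remove root 30; move last element 57 to root → [57, 34, 41, 42, 48, 56, 47, 58, 53, 76]
  57 vs smaller child 34 at index 1, swap → [34, 57, 41, 42, 48, 56, 47, 58, 53, 76]
  57 vs smaller child 42 at index 3, swap → [34, 42, 41, 57, 48, 56, 47, 58, 53, 76]
  57 vs smaller child 53 at index 8, swap → [34, 42, 41, 53, 48, 56, 47, 58, 57, 76]
insert 64:
  append 64 at index 10 → [34, 42, 41, 53, 48, 56, 47, 58, 57, 76, 64] (no swap needed)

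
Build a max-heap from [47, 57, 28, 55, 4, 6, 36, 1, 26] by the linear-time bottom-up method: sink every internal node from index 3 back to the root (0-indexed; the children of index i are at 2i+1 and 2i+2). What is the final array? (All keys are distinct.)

[57, 55, 36, 47, 4, 6, 28, 1, 26]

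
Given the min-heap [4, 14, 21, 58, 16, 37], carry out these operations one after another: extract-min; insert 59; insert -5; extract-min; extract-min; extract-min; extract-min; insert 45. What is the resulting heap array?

extract-min → returns 4:
  remove root 4; move last element 37 to root → [37, 14, 21, 58, 16]
  37 vs smaller child 14 at index 1, swap → [14, 37, 21, 58, 16]
  37 vs smaller child 16 at index 4, swap → [14, 16, 21, 58, 37]
insert 59:
  append 59 at index 5 → [14, 16, 21, 58, 37, 59] (no swap needed)
insert -5:
  append -5 at index 6 → [14, 16, 21, 58, 37, 59, -5]
  -5 < parent 21 at index 2, swap → [14, 16, -5, 58, 37, 59, 21]
  -5 < parent 14 at index 0, swap → [-5, 16, 14, 58, 37, 59, 21]
extract-min → returns -5:
  remove root -5; move last element 21 to root → [21, 16, 14, 58, 37, 59]
  21 vs smaller child 14 at index 2, swap → [14, 16, 21, 58, 37, 59]
extract-min → returns 14:
  remove root 14; move last element 59 to root → [59, 16, 21, 58, 37]
  59 vs smaller child 16 at index 1, swap → [16, 59, 21, 58, 37]
  59 vs smaller child 37 at index 4, swap → [16, 37, 21, 58, 59]
extract-min → returns 16:
  remove root 16; move last element 59 to root → [59, 37, 21, 58]
  59 vs smaller child 21 at index 2, swap → [21, 37, 59, 58]
extract-min → returns 21:
  remove root 21; move last element 58 to root → [58, 37, 59]
  58 vs smaller child 37 at index 1, swap → [37, 58, 59]
insert 45:
  append 45 at index 3 → [37, 58, 59, 45]
  45 < parent 58 at index 1, swap → [37, 45, 59, 58]

[37, 45, 59, 58]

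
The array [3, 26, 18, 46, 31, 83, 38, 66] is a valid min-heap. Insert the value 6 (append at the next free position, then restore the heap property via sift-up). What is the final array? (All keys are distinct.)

[3, 6, 18, 26, 31, 83, 38, 66, 46]

append 6 at index 8 → [3, 26, 18, 46, 31, 83, 38, 66, 6]
6 < parent 46 at index 3, swap → [3, 26, 18, 6, 31, 83, 38, 66, 46]
6 < parent 26 at index 1, swap → [3, 6, 18, 26, 31, 83, 38, 66, 46]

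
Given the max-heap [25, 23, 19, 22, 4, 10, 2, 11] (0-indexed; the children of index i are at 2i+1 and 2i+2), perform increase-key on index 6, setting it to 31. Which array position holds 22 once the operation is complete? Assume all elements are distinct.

3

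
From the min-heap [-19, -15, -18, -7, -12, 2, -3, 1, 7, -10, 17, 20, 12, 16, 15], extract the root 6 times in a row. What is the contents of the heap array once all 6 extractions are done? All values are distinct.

[-3, 1, 2, 7, 12, 16, 15, 20, 17]

extract-min #1 returns -19:
  remove root -19; move last element 15 to root → [15, -15, -18, -7, -12, 2, -3, 1, 7, -10, 17, 20, 12, 16]
  15 vs smaller child -18 at index 2, swap → [-18, -15, 15, -7, -12, 2, -3, 1, 7, -10, 17, 20, 12, 16]
  15 vs smaller child -3 at index 6, swap → [-18, -15, -3, -7, -12, 2, 15, 1, 7, -10, 17, 20, 12, 16]
extract-min #2 returns -18:
  remove root -18; move last element 16 to root → [16, -15, -3, -7, -12, 2, 15, 1, 7, -10, 17, 20, 12]
  16 vs smaller child -15 at index 1, swap → [-15, 16, -3, -7, -12, 2, 15, 1, 7, -10, 17, 20, 12]
  16 vs smaller child -12 at index 4, swap → [-15, -12, -3, -7, 16, 2, 15, 1, 7, -10, 17, 20, 12]
  16 vs smaller child -10 at index 9, swap → [-15, -12, -3, -7, -10, 2, 15, 1, 7, 16, 17, 20, 12]
extract-min #3 returns -15:
  remove root -15; move last element 12 to root → [12, -12, -3, -7, -10, 2, 15, 1, 7, 16, 17, 20]
  12 vs smaller child -12 at index 1, swap → [-12, 12, -3, -7, -10, 2, 15, 1, 7, 16, 17, 20]
  12 vs smaller child -10 at index 4, swap → [-12, -10, -3, -7, 12, 2, 15, 1, 7, 16, 17, 20]
extract-min #4 returns -12:
  remove root -12; move last element 20 to root → [20, -10, -3, -7, 12, 2, 15, 1, 7, 16, 17]
  20 vs smaller child -10 at index 1, swap → [-10, 20, -3, -7, 12, 2, 15, 1, 7, 16, 17]
  20 vs smaller child -7 at index 3, swap → [-10, -7, -3, 20, 12, 2, 15, 1, 7, 16, 17]
  20 vs smaller child 1 at index 7, swap → [-10, -7, -3, 1, 12, 2, 15, 20, 7, 16, 17]
extract-min #5 returns -10:
  remove root -10; move last element 17 to root → [17, -7, -3, 1, 12, 2, 15, 20, 7, 16]
  17 vs smaller child -7 at index 1, swap → [-7, 17, -3, 1, 12, 2, 15, 20, 7, 16]
  17 vs smaller child 1 at index 3, swap → [-7, 1, -3, 17, 12, 2, 15, 20, 7, 16]
  17 vs smaller child 7 at index 8, swap → [-7, 1, -3, 7, 12, 2, 15, 20, 17, 16]
extract-min #6 returns -7:
  remove root -7; move last element 16 to root → [16, 1, -3, 7, 12, 2, 15, 20, 17]
  16 vs smaller child -3 at index 2, swap → [-3, 1, 16, 7, 12, 2, 15, 20, 17]
  16 vs smaller child 2 at index 5, swap → [-3, 1, 2, 7, 12, 16, 15, 20, 17]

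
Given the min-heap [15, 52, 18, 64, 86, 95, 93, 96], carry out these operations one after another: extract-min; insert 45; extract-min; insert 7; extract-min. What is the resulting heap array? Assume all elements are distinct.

[45, 52, 93, 64, 86, 95, 96]

extract-min → returns 15:
  remove root 15; move last element 96 to root → [96, 52, 18, 64, 86, 95, 93]
  96 vs smaller child 18 at index 2, swap → [18, 52, 96, 64, 86, 95, 93]
  96 vs smaller child 93 at index 6, swap → [18, 52, 93, 64, 86, 95, 96]
insert 45:
  append 45 at index 7 → [18, 52, 93, 64, 86, 95, 96, 45]
  45 < parent 64 at index 3, swap → [18, 52, 93, 45, 86, 95, 96, 64]
  45 < parent 52 at index 1, swap → [18, 45, 93, 52, 86, 95, 96, 64]
extract-min → returns 18:
  remove root 18; move last element 64 to root → [64, 45, 93, 52, 86, 95, 96]
  64 vs smaller child 45 at index 1, swap → [45, 64, 93, 52, 86, 95, 96]
  64 vs smaller child 52 at index 3, swap → [45, 52, 93, 64, 86, 95, 96]
insert 7:
  append 7 at index 7 → [45, 52, 93, 64, 86, 95, 96, 7]
  7 < parent 64 at index 3, swap → [45, 52, 93, 7, 86, 95, 96, 64]
  7 < parent 52 at index 1, swap → [45, 7, 93, 52, 86, 95, 96, 64]
  7 < parent 45 at index 0, swap → [7, 45, 93, 52, 86, 95, 96, 64]
extract-min → returns 7:
  remove root 7; move last element 64 to root → [64, 45, 93, 52, 86, 95, 96]
  64 vs smaller child 45 at index 1, swap → [45, 64, 93, 52, 86, 95, 96]
  64 vs smaller child 52 at index 3, swap → [45, 52, 93, 64, 86, 95, 96]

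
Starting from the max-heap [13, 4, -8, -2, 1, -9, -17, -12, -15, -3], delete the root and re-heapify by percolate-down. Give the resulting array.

[4, 1, -8, -2, -3, -9, -17, -12, -15]

remove root 13; move last element -3 to root → [-3, 4, -8, -2, 1, -9, -17, -12, -15]
-3 vs larger child 4 at index 1, swap → [4, -3, -8, -2, 1, -9, -17, -12, -15]
-3 vs larger child 1 at index 4, swap → [4, 1, -8, -2, -3, -9, -17, -12, -15]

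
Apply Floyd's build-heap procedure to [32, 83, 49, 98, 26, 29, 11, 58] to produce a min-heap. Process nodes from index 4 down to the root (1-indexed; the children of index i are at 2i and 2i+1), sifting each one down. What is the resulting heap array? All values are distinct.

[11, 26, 29, 58, 83, 32, 49, 98]

sift down from index 4:
  98 vs only child 58 at index 8, swap → [32, 83, 49, 58, 26, 29, 11, 98]
sift down from index 3:
  49 vs smaller child 11 at index 7, swap → [32, 83, 11, 58, 26, 29, 49, 98]
sift down from index 2:
  83 vs smaller child 26 at index 5, swap → [32, 26, 11, 58, 83, 29, 49, 98]
sift down from index 1:
  32 vs smaller child 11 at index 3, swap → [11, 26, 32, 58, 83, 29, 49, 98]
  32 vs smaller child 29 at index 6, swap → [11, 26, 29, 58, 83, 32, 49, 98]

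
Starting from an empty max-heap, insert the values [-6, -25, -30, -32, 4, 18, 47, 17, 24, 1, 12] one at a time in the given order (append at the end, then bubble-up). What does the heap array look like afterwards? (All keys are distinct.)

Insert -6:
  append -6 at index 0 → [-6] (no swap needed)
Insert -25:
  append -25 at index 1 → [-6, -25] (no swap needed)
Insert -30:
  append -30 at index 2 → [-6, -25, -30] (no swap needed)
Insert -32:
  append -32 at index 3 → [-6, -25, -30, -32] (no swap needed)
Insert 4:
  append 4 at index 4 → [-6, -25, -30, -32, 4]
  4 > parent -25 at index 1, swap → [-6, 4, -30, -32, -25]
  4 > parent -6 at index 0, swap → [4, -6, -30, -32, -25]
Insert 18:
  append 18 at index 5 → [4, -6, -30, -32, -25, 18]
  18 > parent -30 at index 2, swap → [4, -6, 18, -32, -25, -30]
  18 > parent 4 at index 0, swap → [18, -6, 4, -32, -25, -30]
Insert 47:
  append 47 at index 6 → [18, -6, 4, -32, -25, -30, 47]
  47 > parent 4 at index 2, swap → [18, -6, 47, -32, -25, -30, 4]
  47 > parent 18 at index 0, swap → [47, -6, 18, -32, -25, -30, 4]
Insert 17:
  append 17 at index 7 → [47, -6, 18, -32, -25, -30, 4, 17]
  17 > parent -32 at index 3, swap → [47, -6, 18, 17, -25, -30, 4, -32]
  17 > parent -6 at index 1, swap → [47, 17, 18, -6, -25, -30, 4, -32]
Insert 24:
  append 24 at index 8 → [47, 17, 18, -6, -25, -30, 4, -32, 24]
  24 > parent -6 at index 3, swap → [47, 17, 18, 24, -25, -30, 4, -32, -6]
  24 > parent 17 at index 1, swap → [47, 24, 18, 17, -25, -30, 4, -32, -6]
Insert 1:
  append 1 at index 9 → [47, 24, 18, 17, -25, -30, 4, -32, -6, 1]
  1 > parent -25 at index 4, swap → [47, 24, 18, 17, 1, -30, 4, -32, -6, -25]
Insert 12:
  append 12 at index 10 → [47, 24, 18, 17, 1, -30, 4, -32, -6, -25, 12]
  12 > parent 1 at index 4, swap → [47, 24, 18, 17, 12, -30, 4, -32, -6, -25, 1]

[47, 24, 18, 17, 12, -30, 4, -32, -6, -25, 1]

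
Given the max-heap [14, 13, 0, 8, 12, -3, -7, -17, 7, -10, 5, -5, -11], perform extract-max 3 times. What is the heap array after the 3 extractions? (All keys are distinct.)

[8, 7, 0, -5, 5, -3, -7, -17, -11, -10]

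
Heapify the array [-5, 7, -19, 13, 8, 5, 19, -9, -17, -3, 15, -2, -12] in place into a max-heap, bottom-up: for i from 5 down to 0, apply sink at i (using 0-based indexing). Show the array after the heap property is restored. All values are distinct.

sift down from index 5: already satisfies heap property
sift down from index 4:
  8 vs larger child 15 at index 10, swap → [-5, 7, -19, 13, 15, 5, 19, -9, -17, -3, 8, -2, -12]
sift down from index 3: already satisfies heap property
sift down from index 2:
  -19 vs larger child 19 at index 6, swap → [-5, 7, 19, 13, 15, 5, -19, -9, -17, -3, 8, -2, -12]
sift down from index 1:
  7 vs larger child 15 at index 4, swap → [-5, 15, 19, 13, 7, 5, -19, -9, -17, -3, 8, -2, -12]
  7 vs larger child 8 at index 10, swap → [-5, 15, 19, 13, 8, 5, -19, -9, -17, -3, 7, -2, -12]
sift down from index 0:
  -5 vs larger child 19 at index 2, swap → [19, 15, -5, 13, 8, 5, -19, -9, -17, -3, 7, -2, -12]
  -5 vs larger child 5 at index 5, swap → [19, 15, 5, 13, 8, -5, -19, -9, -17, -3, 7, -2, -12]
  -5 vs larger child -2 at index 11, swap → [19, 15, 5, 13, 8, -2, -19, -9, -17, -3, 7, -5, -12]

[19, 15, 5, 13, 8, -2, -19, -9, -17, -3, 7, -5, -12]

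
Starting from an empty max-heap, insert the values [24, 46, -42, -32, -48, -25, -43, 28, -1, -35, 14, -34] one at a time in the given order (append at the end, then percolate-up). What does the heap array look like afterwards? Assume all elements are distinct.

[46, 28, -25, 24, 14, -34, -43, -32, -1, -48, -35, -42]

Insert 24:
  append 24 at index 0 → [24] (no swap needed)
Insert 46:
  append 46 at index 1 → [24, 46]
  46 > parent 24 at index 0, swap → [46, 24]
Insert -42:
  append -42 at index 2 → [46, 24, -42] (no swap needed)
Insert -32:
  append -32 at index 3 → [46, 24, -42, -32] (no swap needed)
Insert -48:
  append -48 at index 4 → [46, 24, -42, -32, -48] (no swap needed)
Insert -25:
  append -25 at index 5 → [46, 24, -42, -32, -48, -25]
  -25 > parent -42 at index 2, swap → [46, 24, -25, -32, -48, -42]
Insert -43:
  append -43 at index 6 → [46, 24, -25, -32, -48, -42, -43] (no swap needed)
Insert 28:
  append 28 at index 7 → [46, 24, -25, -32, -48, -42, -43, 28]
  28 > parent -32 at index 3, swap → [46, 24, -25, 28, -48, -42, -43, -32]
  28 > parent 24 at index 1, swap → [46, 28, -25, 24, -48, -42, -43, -32]
Insert -1:
  append -1 at index 8 → [46, 28, -25, 24, -48, -42, -43, -32, -1] (no swap needed)
Insert -35:
  append -35 at index 9 → [46, 28, -25, 24, -48, -42, -43, -32, -1, -35]
  -35 > parent -48 at index 4, swap → [46, 28, -25, 24, -35, -42, -43, -32, -1, -48]
Insert 14:
  append 14 at index 10 → [46, 28, -25, 24, -35, -42, -43, -32, -1, -48, 14]
  14 > parent -35 at index 4, swap → [46, 28, -25, 24, 14, -42, -43, -32, -1, -48, -35]
Insert -34:
  append -34 at index 11 → [46, 28, -25, 24, 14, -42, -43, -32, -1, -48, -35, -34]
  -34 > parent -42 at index 5, swap → [46, 28, -25, 24, 14, -34, -43, -32, -1, -48, -35, -42]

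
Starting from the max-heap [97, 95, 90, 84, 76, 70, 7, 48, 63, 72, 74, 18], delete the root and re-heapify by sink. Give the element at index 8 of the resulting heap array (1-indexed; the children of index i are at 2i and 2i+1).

remove root 97; move last element 18 to root → [18, 95, 90, 84, 76, 70, 7, 48, 63, 72, 74]
18 vs larger child 95 at index 2, swap → [95, 18, 90, 84, 76, 70, 7, 48, 63, 72, 74]
18 vs larger child 84 at index 4, swap → [95, 84, 90, 18, 76, 70, 7, 48, 63, 72, 74]
18 vs larger child 63 at index 9, swap → [95, 84, 90, 63, 76, 70, 7, 48, 18, 72, 74]
resulting array: [95, 84, 90, 63, 76, 70, 7, 48, 18, 72, 74]

48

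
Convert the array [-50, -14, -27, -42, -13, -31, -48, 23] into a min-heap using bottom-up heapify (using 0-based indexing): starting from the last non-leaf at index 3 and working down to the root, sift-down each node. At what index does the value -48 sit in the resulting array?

sift down from index 3: already satisfies heap property
sift down from index 2:
  -27 vs smaller child -48 at index 6, swap → [-50, -14, -48, -42, -13, -31, -27, 23]
sift down from index 1:
  -14 vs smaller child -42 at index 3, swap → [-50, -42, -48, -14, -13, -31, -27, 23]
sift down from index 0: already satisfies heap property
resulting array: [-50, -42, -48, -14, -13, -31, -27, 23]

2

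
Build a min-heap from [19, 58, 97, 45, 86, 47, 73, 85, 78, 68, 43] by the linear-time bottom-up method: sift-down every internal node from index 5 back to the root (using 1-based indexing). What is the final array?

sift down from index 5:
  86 vs smaller child 43 at index 11, swap → [19, 58, 97, 45, 43, 47, 73, 85, 78, 68, 86]
sift down from index 4: already satisfies heap property
sift down from index 3:
  97 vs smaller child 47 at index 6, swap → [19, 58, 47, 45, 43, 97, 73, 85, 78, 68, 86]
sift down from index 2:
  58 vs smaller child 43 at index 5, swap → [19, 43, 47, 45, 58, 97, 73, 85, 78, 68, 86]
sift down from index 1: already satisfies heap property

[19, 43, 47, 45, 58, 97, 73, 85, 78, 68, 86]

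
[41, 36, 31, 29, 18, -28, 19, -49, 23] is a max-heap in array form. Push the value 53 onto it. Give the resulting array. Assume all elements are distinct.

append 53 at index 9 → [41, 36, 31, 29, 18, -28, 19, -49, 23, 53]
53 > parent 18 at index 4, swap → [41, 36, 31, 29, 53, -28, 19, -49, 23, 18]
53 > parent 36 at index 1, swap → [41, 53, 31, 29, 36, -28, 19, -49, 23, 18]
53 > parent 41 at index 0, swap → [53, 41, 31, 29, 36, -28, 19, -49, 23, 18]

[53, 41, 31, 29, 36, -28, 19, -49, 23, 18]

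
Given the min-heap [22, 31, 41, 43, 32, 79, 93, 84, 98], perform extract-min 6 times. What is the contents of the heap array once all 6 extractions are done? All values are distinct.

[84, 93, 98]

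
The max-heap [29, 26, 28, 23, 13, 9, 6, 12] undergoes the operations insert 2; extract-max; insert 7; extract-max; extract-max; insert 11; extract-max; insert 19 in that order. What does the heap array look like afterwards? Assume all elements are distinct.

[19, 13, 9, 12, 7, 2, 6, 11]

insert 2:
  append 2 at index 8 → [29, 26, 28, 23, 13, 9, 6, 12, 2] (no swap needed)
extract-max → returns 29:
  remove root 29; move last element 2 to root → [2, 26, 28, 23, 13, 9, 6, 12]
  2 vs larger child 28 at index 2, swap → [28, 26, 2, 23, 13, 9, 6, 12]
  2 vs larger child 9 at index 5, swap → [28, 26, 9, 23, 13, 2, 6, 12]
insert 7:
  append 7 at index 8 → [28, 26, 9, 23, 13, 2, 6, 12, 7] (no swap needed)
extract-max → returns 28:
  remove root 28; move last element 7 to root → [7, 26, 9, 23, 13, 2, 6, 12]
  7 vs larger child 26 at index 1, swap → [26, 7, 9, 23, 13, 2, 6, 12]
  7 vs larger child 23 at index 3, swap → [26, 23, 9, 7, 13, 2, 6, 12]
  7 vs only child 12 at index 7, swap → [26, 23, 9, 12, 13, 2, 6, 7]
extract-max → returns 26:
  remove root 26; move last element 7 to root → [7, 23, 9, 12, 13, 2, 6]
  7 vs larger child 23 at index 1, swap → [23, 7, 9, 12, 13, 2, 6]
  7 vs larger child 13 at index 4, swap → [23, 13, 9, 12, 7, 2, 6]
insert 11:
  append 11 at index 7 → [23, 13, 9, 12, 7, 2, 6, 11] (no swap needed)
extract-max → returns 23:
  remove root 23; move last element 11 to root → [11, 13, 9, 12, 7, 2, 6]
  11 vs larger child 13 at index 1, swap → [13, 11, 9, 12, 7, 2, 6]
  11 vs larger child 12 at index 3, swap → [13, 12, 9, 11, 7, 2, 6]
insert 19:
  append 19 at index 7 → [13, 12, 9, 11, 7, 2, 6, 19]
  19 > parent 11 at index 3, swap → [13, 12, 9, 19, 7, 2, 6, 11]
  19 > parent 12 at index 1, swap → [13, 19, 9, 12, 7, 2, 6, 11]
  19 > parent 13 at index 0, swap → [19, 13, 9, 12, 7, 2, 6, 11]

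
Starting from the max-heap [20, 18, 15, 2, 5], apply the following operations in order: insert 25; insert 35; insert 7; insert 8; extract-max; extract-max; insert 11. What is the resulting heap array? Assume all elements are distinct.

[20, 18, 15, 11, 5, 2, 7, 8]

insert 25:
  append 25 at index 5 → [20, 18, 15, 2, 5, 25]
  25 > parent 15 at index 2, swap → [20, 18, 25, 2, 5, 15]
  25 > parent 20 at index 0, swap → [25, 18, 20, 2, 5, 15]
insert 35:
  append 35 at index 6 → [25, 18, 20, 2, 5, 15, 35]
  35 > parent 20 at index 2, swap → [25, 18, 35, 2, 5, 15, 20]
  35 > parent 25 at index 0, swap → [35, 18, 25, 2, 5, 15, 20]
insert 7:
  append 7 at index 7 → [35, 18, 25, 2, 5, 15, 20, 7]
  7 > parent 2 at index 3, swap → [35, 18, 25, 7, 5, 15, 20, 2]
insert 8:
  append 8 at index 8 → [35, 18, 25, 7, 5, 15, 20, 2, 8]
  8 > parent 7 at index 3, swap → [35, 18, 25, 8, 5, 15, 20, 2, 7]
extract-max → returns 35:
  remove root 35; move last element 7 to root → [7, 18, 25, 8, 5, 15, 20, 2]
  7 vs larger child 25 at index 2, swap → [25, 18, 7, 8, 5, 15, 20, 2]
  7 vs larger child 20 at index 6, swap → [25, 18, 20, 8, 5, 15, 7, 2]
extract-max → returns 25:
  remove root 25; move last element 2 to root → [2, 18, 20, 8, 5, 15, 7]
  2 vs larger child 20 at index 2, swap → [20, 18, 2, 8, 5, 15, 7]
  2 vs larger child 15 at index 5, swap → [20, 18, 15, 8, 5, 2, 7]
insert 11:
  append 11 at index 7 → [20, 18, 15, 8, 5, 2, 7, 11]
  11 > parent 8 at index 3, swap → [20, 18, 15, 11, 5, 2, 7, 8]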